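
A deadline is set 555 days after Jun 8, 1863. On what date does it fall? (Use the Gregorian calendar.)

December 14, 1864

+366 (one year; includes Feb 29, 1864) → Jun 8, 1864 (189 left).
Jun has 30 days: +23 → Jul 1, 1864 (166 left).
Jul has 31 days: +31 → Aug 1, 1864 (135 left).
Aug has 31 days: +31 → Sep 1, 1864 (104 left).
Sep has 30 days: +30 → Oct 1, 1864 (74 left).
Oct has 31 days: +31 → Nov 1, 1864 (43 left).
Nov has 30 days: +30 → Dec 1, 1864 (13 left).
+13 → Dec 14, 1864.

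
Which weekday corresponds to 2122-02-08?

Sunday

January 1, 2122 is a Thursday.
Jan 1, 2122 → Feb 1, 2122: 31 days (January has 31).
Feb 1, 2122 → Feb 8, 2122: 7 days.
Total: 38 days.
38 mod 7 = 3, so Thursday + 3 = Sunday.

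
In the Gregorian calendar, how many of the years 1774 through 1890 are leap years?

28

Multiples of 4 in [1774,1890]: 29.
Of those, multiples of 100: 1 (not leap unless ÷400).
Multiples of 400: 0.
Leap years = 29 − 1 + 0 = 28.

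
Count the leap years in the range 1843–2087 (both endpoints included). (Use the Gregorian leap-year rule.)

Multiples of 4 in [1843,2087]: 61.
Of those, multiples of 100: 2 (not leap unless ÷400).
Multiples of 400: 1.
Leap years = 61 − 2 + 1 = 60.

60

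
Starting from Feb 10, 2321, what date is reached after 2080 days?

October 22, 2326

+365 (one year) → Feb 10, 2322 (1715 left).
+365 (one year) → Feb 10, 2323 (1350 left).
+365 (one year) → Feb 10, 2324 (985 left).
+366 (one year; includes Feb 29, 2324) → Feb 10, 2325 (619 left).
+365 (one year) → Feb 10, 2326 (254 left).
Feb has 28 days: +19 → Mar 1, 2326 (235 left).
Mar has 31 days: +31 → Apr 1, 2326 (204 left).
Apr has 30 days: +30 → May 1, 2326 (174 left).
May has 31 days: +31 → Jun 1, 2326 (143 left).
Jun has 30 days: +30 → Jul 1, 2326 (113 left).
Jul has 31 days: +31 → Aug 1, 2326 (82 left).
Aug has 31 days: +31 → Sep 1, 2326 (51 left).
Sep has 30 days: +30 → Oct 1, 2326 (21 left).
+21 → Oct 22, 2326.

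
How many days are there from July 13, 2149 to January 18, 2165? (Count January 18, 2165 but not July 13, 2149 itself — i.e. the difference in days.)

5668

Jul 13, 2149 → Jul 13, 2150: 365 days.
Jul 13, 2150 → Jul 13, 2151: 365 days.
Jul 13, 2151 → Jul 13, 2152: 366 days (Feb 29, 2152 is in that span).
Jul 13, 2152 → Jul 13, 2153: 365 days.
Jul 13, 2153 → Jul 13, 2154: 365 days.
Jul 13, 2154 → Jul 13, 2155: 365 days.
Jul 13, 2155 → Jul 13, 2156: 366 days (Feb 29, 2156 is in that span).
Jul 13, 2156 → Jul 13, 2157: 365 days.
Jul 13, 2157 → Jul 13, 2158: 365 days.
Jul 13, 2158 → Jul 13, 2159: 365 days.
Jul 13, 2159 → Jul 13, 2160: 366 days (Feb 29, 2160 is in that span).
Jul 13, 2160 → Jul 13, 2161: 365 days.
Jul 13, 2161 → Jul 13, 2162: 365 days.
Jul 13, 2162 → Jul 13, 2163: 365 days.
Jul 13, 2163 → Jul 13, 2164: 366 days (Feb 29, 2164 is in that span).
Jul 13, 2164 → Aug 13, 2164: 31 days (July has 31).
Aug 13, 2164 → Sep 13, 2164: 31 days (August has 31).
Sep 13, 2164 → Oct 13, 2164: 30 days (September has 30).
Oct 13, 2164 → Nov 13, 2164: 31 days (October has 31).
Nov 13, 2164 → Dec 13, 2164: 30 days (November has 30).
Dec 13, 2164 → Jan 13, 2165: 31 days (December has 31).
Jan 13, 2165 → Jan 18, 2165: 5 days.
Total: 5668 days.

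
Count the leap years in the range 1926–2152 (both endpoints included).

Multiples of 4 in [1926,2152]: 57.
Of those, multiples of 100: 2 (not leap unless ÷400).
Multiples of 400: 1.
Leap years = 57 − 2 + 1 = 56.

56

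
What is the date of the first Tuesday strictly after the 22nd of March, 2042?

March 25, 2042

Mar 22, 2042 is a Saturday.
From Saturday to the next Tuesday is 3 days.
Mar 22, 2042 + 3 = Mar 25, 2042.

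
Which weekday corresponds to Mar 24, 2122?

Doomsday rule: the anchor day for the 2100s is Sunday. For year 22: 22÷12 = 1 r 10, and 10÷4 = 2, so 1+10+2 = 13.
Sunday + 13 ≡ Saturday — that's 2122's doomsday.
In March the doomsday date is Mar 14.
Mar 24 is 10 days after Mar 14; 10 mod 7 = 3, so Saturday + 3 = Tuesday.

Tuesday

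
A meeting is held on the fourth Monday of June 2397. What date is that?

June 1, 2397 is a Sunday.
The first Monday is therefore June 2 (1 days later).
The fourth Monday is 2 + 3×7 = June 23.

June 23, 2397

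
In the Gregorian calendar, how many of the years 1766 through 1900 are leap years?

32

Multiples of 4 in [1766,1900]: 34.
Of those, multiples of 100: 2 (not leap unless ÷400).
Multiples of 400: 0.
Leap years = 34 − 2 + 0 = 32.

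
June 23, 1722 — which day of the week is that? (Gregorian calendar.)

Tuesday

Doomsday rule: the anchor day for the 1700s is Sunday. For year 22: 22÷12 = 1 r 10, and 10÷4 = 2, so 1+10+2 = 13.
Sunday + 13 ≡ Saturday — that's 1722's doomsday.
In June the doomsday date is Jun 6.
Jun 23 is 17 days after Jun 6; 17 mod 7 = 3, so Saturday + 3 = Tuesday.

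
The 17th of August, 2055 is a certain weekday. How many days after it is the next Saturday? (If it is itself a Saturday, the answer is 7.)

4

Aug 17, 2055 is a Tuesday.
From Tuesday to the next Saturday is 4 days.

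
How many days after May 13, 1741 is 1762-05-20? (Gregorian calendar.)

May 13, 1741 → May 13, 1742: 365 days.
May 13, 1742 → May 13, 1743: 365 days.
May 13, 1743 → May 13, 1744: 366 days (Feb 29, 1744 is in that span).
May 13, 1744 → May 13, 1745: 365 days.
May 13, 1745 → May 13, 1746: 365 days.
May 13, 1746 → May 13, 1747: 365 days.
May 13, 1747 → May 13, 1748: 366 days (Feb 29, 1748 is in that span).
May 13, 1748 → May 13, 1749: 365 days.
May 13, 1749 → May 13, 1750: 365 days.
May 13, 1750 → May 13, 1751: 365 days.
May 13, 1751 → May 13, 1752: 366 days (Feb 29, 1752 is in that span).
May 13, 1752 → May 13, 1753: 365 days.
May 13, 1753 → May 13, 1754: 365 days.
May 13, 1754 → May 13, 1755: 365 days.
May 13, 1755 → May 13, 1756: 366 days (Feb 29, 1756 is in that span).
May 13, 1756 → May 13, 1757: 365 days.
May 13, 1757 → May 13, 1758: 365 days.
May 13, 1758 → May 13, 1759: 365 days.
May 13, 1759 → May 13, 1760: 366 days (Feb 29, 1760 is in that span).
May 13, 1760 → May 13, 1761: 365 days.
May 13, 1761 → Jun 13, 1761: 31 days (May has 31).
Jun 13, 1761 → Jul 13, 1761: 30 days (June has 30).
Jul 13, 1761 → Aug 13, 1761: 31 days (July has 31).
Aug 13, 1761 → Sep 13, 1761: 31 days (August has 31).
Sep 13, 1761 → Oct 13, 1761: 30 days (September has 30).
Oct 13, 1761 → Nov 13, 1761: 31 days (October has 31).
Nov 13, 1761 → Dec 13, 1761: 30 days (November has 30).
Dec 13, 1761 → Jan 13, 1762: 31 days (December has 31).
Jan 13, 1762 → Feb 13, 1762: 31 days (January has 31).
Feb 13, 1762 → Mar 13, 1762: 28 days (February has 28).
Mar 13, 1762 → Apr 13, 1762: 31 days (March has 31).
Apr 13, 1762 → May 13, 1762: 30 days (April has 30).
May 13, 1762 → May 20, 1762: 7 days.
Total: 7677 days.

7677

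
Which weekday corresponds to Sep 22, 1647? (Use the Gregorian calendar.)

Sunday

Doomsday rule: the anchor day for the 1600s is Tuesday. For year 47: 47÷12 = 3 r 11, and 11÷4 = 2, so 3+11+2 = 16.
Tuesday + 16 ≡ Thursday — that's 1647's doomsday.
In September the doomsday date is Sep 5.
Sep 22 is 17 days after Sep 5; 17 mod 7 = 3, so Thursday + 3 = Sunday.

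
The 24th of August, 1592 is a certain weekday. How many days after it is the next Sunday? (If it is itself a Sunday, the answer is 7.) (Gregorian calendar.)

6

Aug 24, 1592 is a Monday.
From Monday to the next Sunday is 6 days.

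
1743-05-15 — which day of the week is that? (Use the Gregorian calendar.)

Doomsday rule: the anchor day for the 1700s is Sunday. For year 43: 43÷12 = 3 r 7, and 7÷4 = 1, so 3+7+1 = 11.
Sunday + 11 ≡ Thursday — that's 1743's doomsday.
In May the doomsday date is May 9.
May 15 is 6 days after May 9; 6 mod 7 = 6, so Thursday + 6 = Wednesday.

Wednesday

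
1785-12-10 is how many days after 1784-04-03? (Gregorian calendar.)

616

Apr 3, 1784 → Apr 3, 1785: 365 days.
Apr 3, 1785 → May 3, 1785: 30 days (April has 30).
May 3, 1785 → Jun 3, 1785: 31 days (May has 31).
Jun 3, 1785 → Jul 3, 1785: 30 days (June has 30).
Jul 3, 1785 → Aug 3, 1785: 31 days (July has 31).
Aug 3, 1785 → Sep 3, 1785: 31 days (August has 31).
Sep 3, 1785 → Oct 3, 1785: 30 days (September has 30).
Oct 3, 1785 → Nov 3, 1785: 31 days (October has 31).
Nov 3, 1785 → Dec 3, 1785: 30 days (November has 30).
Dec 3, 1785 → Dec 10, 1785: 7 days.
Total: 616 days.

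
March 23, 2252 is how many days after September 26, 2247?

Sep 26, 2247 → Sep 26, 2248: 366 days (Feb 29, 2248 is in that span).
Sep 26, 2248 → Sep 26, 2249: 365 days.
Sep 26, 2249 → Sep 26, 2250: 365 days.
Sep 26, 2250 → Sep 26, 2251: 365 days.
Sep 26, 2251 → Oct 26, 2251: 30 days (September has 30).
Oct 26, 2251 → Nov 26, 2251: 31 days (October has 31).
Nov 26, 2251 → Dec 26, 2251: 30 days (November has 30).
Dec 26, 2251 → Jan 26, 2252: 31 days (December has 31).
Jan 26, 2252 → Feb 26, 2252: 31 days (January has 31).
Feb 26, 2252 → Mar 23, 2252: 26 days.
Total: 1640 days.

1640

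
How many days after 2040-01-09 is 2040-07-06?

179

Jan 9, 2040 → Feb 9, 2040: 31 days (January has 31).
Feb 9, 2040 → Mar 9, 2040: 29 days (February has 29).
Mar 9, 2040 → Apr 9, 2040: 31 days (March has 31).
Apr 9, 2040 → May 9, 2040: 30 days (April has 30).
May 9, 2040 → Jun 9, 2040: 31 days (May has 31).
Jun 9, 2040 → Jul 6, 2040: 27 days.
Total: 179 days.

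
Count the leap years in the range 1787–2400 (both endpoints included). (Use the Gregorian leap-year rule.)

149

Multiples of 4 in [1787,2400]: 154.
Of those, multiples of 100: 7 (not leap unless ÷400).
Multiples of 400: 2.
Leap years = 154 − 7 + 2 = 149.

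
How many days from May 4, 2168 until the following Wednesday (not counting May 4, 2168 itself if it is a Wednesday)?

7

May 4, 2168 is a Wednesday.
From Wednesday to the next Wednesday is 7 days.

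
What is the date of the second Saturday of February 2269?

February 1, 2269 is a Monday.
The first Saturday is therefore February 6 (5 days later).
The second Saturday is 6 + 1×7 = February 13.

February 13, 2269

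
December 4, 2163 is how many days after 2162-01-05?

698

Jan 5, 2162 → Jan 5, 2163: 365 days.
Jan 5, 2163 → Feb 5, 2163: 31 days (January has 31).
Feb 5, 2163 → Mar 5, 2163: 28 days (February has 28).
Mar 5, 2163 → Apr 5, 2163: 31 days (March has 31).
Apr 5, 2163 → May 5, 2163: 30 days (April has 30).
May 5, 2163 → Jun 5, 2163: 31 days (May has 31).
Jun 5, 2163 → Jul 5, 2163: 30 days (June has 30).
Jul 5, 2163 → Aug 5, 2163: 31 days (July has 31).
Aug 5, 2163 → Sep 5, 2163: 31 days (August has 31).
Sep 5, 2163 → Oct 5, 2163: 30 days (September has 30).
Oct 5, 2163 → Nov 5, 2163: 31 days (October has 31).
Nov 5, 2163 → Dec 4, 2163: 29 days.
Total: 698 days.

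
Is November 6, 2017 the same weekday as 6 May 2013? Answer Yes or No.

From May 6, 2013 to Nov 6, 2017 is 1645 days.
1645 mod 7 = 0, so they are the same weekday.
(May 6, 2013 is a Monday; Nov 6, 2017 is a Monday.)

Yes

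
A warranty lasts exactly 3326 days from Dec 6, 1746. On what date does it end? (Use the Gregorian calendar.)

January 14, 1756

+365 (one year) → Dec 6, 1747 (2961 left).
+366 (one year; includes Feb 29, 1748) → Dec 6, 1748 (2595 left).
+365 (one year) → Dec 6, 1749 (2230 left).
+365 (one year) → Dec 6, 1750 (1865 left).
+365 (one year) → Dec 6, 1751 (1500 left).
+366 (one year; includes Feb 29, 1752) → Dec 6, 1752 (1134 left).
+365 (one year) → Dec 6, 1753 (769 left).
+365 (one year) → Dec 6, 1754 (404 left).
+365 (one year) → Dec 6, 1755 (39 left).
Dec has 31 days: +26 → Jan 1, 1756 (13 left).
+13 → Jan 14, 1756.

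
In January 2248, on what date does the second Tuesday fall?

January 1, 2248 is a Saturday.
The first Tuesday is therefore January 4 (3 days later).
The second Tuesday is 4 + 1×7 = January 11.

January 11, 2248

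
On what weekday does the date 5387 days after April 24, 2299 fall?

Friday

Apr 24, 2299 is a Monday.
5387 mod 7 = 4, so 5387 days after a Monday is Monday + 4 = Friday.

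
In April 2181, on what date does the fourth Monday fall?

April 23, 2181

April 1, 2181 is a Sunday.
The first Monday is therefore April 2 (1 days later).
The fourth Monday is 2 + 3×7 = April 23.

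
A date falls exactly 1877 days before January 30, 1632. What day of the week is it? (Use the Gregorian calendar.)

Jan 30, 1632 is a Friday.
1877 mod 7 = 1, so 1877 days before a Friday is Friday − 1 = Thursday.

Thursday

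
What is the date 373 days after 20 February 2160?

Feb has 29 days: +10 → Mar 1, 2160 (363 left).
Mar has 31 days: +31 → Apr 1, 2160 (332 left).
Apr has 30 days: +30 → May 1, 2160 (302 left).
May has 31 days: +31 → Jun 1, 2160 (271 left).
Jun has 30 days: +30 → Jul 1, 2160 (241 left).
Jul has 31 days: +31 → Aug 1, 2160 (210 left).
Aug has 31 days: +31 → Sep 1, 2160 (179 left).
Sep has 30 days: +30 → Oct 1, 2160 (149 left).
Oct has 31 days: +31 → Nov 1, 2160 (118 left).
Nov has 30 days: +30 → Dec 1, 2160 (88 left).
Dec has 31 days: +31 → Jan 1, 2161 (57 left).
Jan has 31 days: +31 → Feb 1, 2161 (26 left).
+26 → Feb 27, 2161.

February 27, 2161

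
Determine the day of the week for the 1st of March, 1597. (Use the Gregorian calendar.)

Doomsday rule: the anchor day for the 1500s is Wednesday. For year 97: 97÷12 = 8 r 1, and 1÷4 = 0, so 8+1+0 = 9.
Wednesday + 9 ≡ Friday — that's 1597's doomsday.
In March the doomsday date is Mar 14.
Mar 1 is 13 days before Mar 14; 13 mod 7 = 6, so Friday − 6 = Saturday.

Saturday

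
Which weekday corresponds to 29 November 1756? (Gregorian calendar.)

Monday

Doomsday rule: the anchor day for the 1700s is Sunday. For year 56: 56÷12 = 4 r 8, and 8÷4 = 2, so 4+8+2 = 14.
Sunday + 14 ≡ Sunday — that's 1756's doomsday.
In November the doomsday date is Nov 7.
Nov 29 is 22 days after Nov 7; 22 mod 7 = 1, so Sunday + 1 = Monday.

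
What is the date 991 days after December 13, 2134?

+365 (one year) → Dec 13, 2135 (626 left).
+366 (one year; includes Feb 29, 2136) → Dec 13, 2136 (260 left).
Dec has 31 days: +19 → Jan 1, 2137 (241 left).
Jan has 31 days: +31 → Feb 1, 2137 (210 left).
Feb has 28 days: +28 → Mar 1, 2137 (182 left).
Mar has 31 days: +31 → Apr 1, 2137 (151 left).
Apr has 30 days: +30 → May 1, 2137 (121 left).
May has 31 days: +31 → Jun 1, 2137 (90 left).
Jun has 30 days: +30 → Jul 1, 2137 (60 left).
Jul has 31 days: +31 → Aug 1, 2137 (29 left).
+29 → Aug 30, 2137.

August 30, 2137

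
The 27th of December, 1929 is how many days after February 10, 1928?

686

Feb 10, 1928 → Feb 10, 1929: 366 days (Feb 29, 1928 is in that span).
Feb 10, 1929 → Mar 10, 1929: 28 days (February has 28).
Mar 10, 1929 → Apr 10, 1929: 31 days (March has 31).
Apr 10, 1929 → May 10, 1929: 30 days (April has 30).
May 10, 1929 → Jun 10, 1929: 31 days (May has 31).
Jun 10, 1929 → Jul 10, 1929: 30 days (June has 30).
Jul 10, 1929 → Aug 10, 1929: 31 days (July has 31).
Aug 10, 1929 → Sep 10, 1929: 31 days (August has 31).
Sep 10, 1929 → Oct 10, 1929: 30 days (September has 30).
Oct 10, 1929 → Nov 10, 1929: 31 days (October has 31).
Nov 10, 1929 → Dec 10, 1929: 30 days (November has 30).
Dec 10, 1929 → Dec 27, 1929: 17 days.
Total: 686 days.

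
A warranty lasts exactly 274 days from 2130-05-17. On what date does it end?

February 15, 2131

May has 31 days: +15 → Jun 1, 2130 (259 left).
Jun has 30 days: +30 → Jul 1, 2130 (229 left).
Jul has 31 days: +31 → Aug 1, 2130 (198 left).
Aug has 31 days: +31 → Sep 1, 2130 (167 left).
Sep has 30 days: +30 → Oct 1, 2130 (137 left).
Oct has 31 days: +31 → Nov 1, 2130 (106 left).
Nov has 30 days: +30 → Dec 1, 2130 (76 left).
Dec has 31 days: +31 → Jan 1, 2131 (45 left).
Jan has 31 days: +31 → Feb 1, 2131 (14 left).
+14 → Feb 15, 2131.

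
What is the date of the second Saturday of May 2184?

May 1, 2184 is a Saturday.
The first Saturday is therefore May 1 (same day).
The second Saturday is 1 + 1×7 = May 8.

May 8, 2184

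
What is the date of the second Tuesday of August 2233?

August 13, 2233

August 1, 2233 is a Thursday.
The first Tuesday is therefore August 6 (5 days later).
The second Tuesday is 6 + 1×7 = August 13.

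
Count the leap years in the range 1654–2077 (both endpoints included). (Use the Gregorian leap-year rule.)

103

Multiples of 4 in [1654,2077]: 106.
Of those, multiples of 100: 4 (not leap unless ÷400).
Multiples of 400: 1.
Leap years = 106 − 4 + 1 = 103.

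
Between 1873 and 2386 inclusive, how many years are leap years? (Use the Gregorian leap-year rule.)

124

Multiples of 4 in [1873,2386]: 128.
Of those, multiples of 100: 5 (not leap unless ÷400).
Multiples of 400: 1.
Leap years = 128 − 5 + 1 = 124.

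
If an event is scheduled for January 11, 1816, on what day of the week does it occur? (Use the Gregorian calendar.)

Thursday

Doomsday rule: the anchor day for the 1800s is Friday. For year 16: 16÷12 = 1 r 4, and 4÷4 = 1, so 1+4+1 = 6.
Friday + 6 ≡ Thursday — that's 1816's doomsday.
In January the doomsday date is Jan 4 (1816 is a leap year (divisible by 4)).
Jan 11 is 7 days after Jan 4; 7 mod 7 = 0, so Thursday + 0 = Thursday.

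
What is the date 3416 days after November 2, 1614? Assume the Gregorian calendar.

+365 (one year) → Nov 2, 1615 (3051 left).
+366 (one year; includes Feb 29, 1616) → Nov 2, 1616 (2685 left).
+365 (one year) → Nov 2, 1617 (2320 left).
+365 (one year) → Nov 2, 1618 (1955 left).
+365 (one year) → Nov 2, 1619 (1590 left).
+366 (one year; includes Feb 29, 1620) → Nov 2, 1620 (1224 left).
+365 (one year) → Nov 2, 1621 (859 left).
+365 (one year) → Nov 2, 1622 (494 left).
+365 (one year) → Nov 2, 1623 (129 left).
Nov has 30 days: +29 → Dec 1, 1623 (100 left).
Dec has 31 days: +31 → Jan 1, 1624 (69 left).
Jan has 31 days: +31 → Feb 1, 1624 (38 left).
Feb has 29 days: +29 → Mar 1, 1624 (9 left).
+9 → Mar 10, 1624.

March 10, 1624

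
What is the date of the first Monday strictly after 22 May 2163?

May 23, 2163

May 22, 2163 is a Sunday.
From Sunday to the next Monday is 1 day.
May 22, 2163 + 1 = May 23, 2163.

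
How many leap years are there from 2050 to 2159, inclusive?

Multiples of 4 in [2050,2159]: 27.
Of those, multiples of 100: 1 (not leap unless ÷400).
Multiples of 400: 0.
Leap years = 27 − 1 + 0 = 26.

26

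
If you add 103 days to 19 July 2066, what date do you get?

Jul has 31 days: +13 → Aug 1, 2066 (90 left).
Aug has 31 days: +31 → Sep 1, 2066 (59 left).
Sep has 30 days: +30 → Oct 1, 2066 (29 left).
+29 → Oct 30, 2066.

October 30, 2066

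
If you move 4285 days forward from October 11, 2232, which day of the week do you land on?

First find the weekday of Oct 11, 2232. Doomsday rule: the anchor day for the 2200s is Friday. For year 32: 32÷12 = 2 r 8, and 8÷4 = 2, so 2+8+2 = 12.
Friday + 12 ≡ Wednesday — that's 2232's doomsday.
In October the doomsday date is Oct 10.
Oct 11 is 1 day after Oct 10; 1 mod 7 = 1, so Wednesday + 1 = Thursday.
4285 mod 7 = 1, so 4285 days after a Thursday is Thursday + 1 = Friday.

Friday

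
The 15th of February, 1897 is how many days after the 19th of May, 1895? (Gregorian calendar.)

May 19, 1895 → May 19, 1896: 366 days (Feb 29, 1896 is in that span).
May 19, 1896 → Jun 19, 1896: 31 days (May has 31).
Jun 19, 1896 → Jul 19, 1896: 30 days (June has 30).
Jul 19, 1896 → Aug 19, 1896: 31 days (July has 31).
Aug 19, 1896 → Sep 19, 1896: 31 days (August has 31).
Sep 19, 1896 → Oct 19, 1896: 30 days (September has 30).
Oct 19, 1896 → Nov 19, 1896: 31 days (October has 31).
Nov 19, 1896 → Dec 19, 1896: 30 days (November has 30).
Dec 19, 1896 → Jan 19, 1897: 31 days (December has 31).
Jan 19, 1897 → Feb 15, 1897: 27 days.
Total: 638 days.

638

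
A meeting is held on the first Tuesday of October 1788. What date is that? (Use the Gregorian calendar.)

October 7, 1788

October 1, 1788 is a Wednesday.
The first Tuesday is therefore October 7 (6 days later).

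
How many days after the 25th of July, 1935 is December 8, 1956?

7807

Jul 25, 1935 → Jul 25, 1936: 366 days (Feb 29, 1936 is in that span).
Jul 25, 1936 → Jul 25, 1937: 365 days.
Jul 25, 1937 → Jul 25, 1938: 365 days.
Jul 25, 1938 → Jul 25, 1939: 365 days.
Jul 25, 1939 → Jul 25, 1940: 366 days (Feb 29, 1940 is in that span).
Jul 25, 1940 → Jul 25, 1941: 365 days.
Jul 25, 1941 → Jul 25, 1942: 365 days.
Jul 25, 1942 → Jul 25, 1943: 365 days.
Jul 25, 1943 → Jul 25, 1944: 366 days (Feb 29, 1944 is in that span).
Jul 25, 1944 → Jul 25, 1945: 365 days.
Jul 25, 1945 → Jul 25, 1946: 365 days.
Jul 25, 1946 → Jul 25, 1947: 365 days.
Jul 25, 1947 → Jul 25, 1948: 366 days (Feb 29, 1948 is in that span).
Jul 25, 1948 → Jul 25, 1949: 365 days.
Jul 25, 1949 → Jul 25, 1950: 365 days.
Jul 25, 1950 → Jul 25, 1951: 365 days.
Jul 25, 1951 → Jul 25, 1952: 366 days (Feb 29, 1952 is in that span).
Jul 25, 1952 → Jul 25, 1953: 365 days.
Jul 25, 1953 → Jul 25, 1954: 365 days.
Jul 25, 1954 → Jul 25, 1955: 365 days.
Jul 25, 1955 → Jul 25, 1956: 366 days (Feb 29, 1956 is in that span).
Jul 25, 1956 → Aug 25, 1956: 31 days (July has 31).
Aug 25, 1956 → Sep 25, 1956: 31 days (August has 31).
Sep 25, 1956 → Oct 25, 1956: 30 days (September has 30).
Oct 25, 1956 → Nov 25, 1956: 31 days (October has 31).
Nov 25, 1956 → Dec 8, 1956: 13 days.
Total: 7807 days.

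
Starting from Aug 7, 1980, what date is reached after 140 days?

December 25, 1980

Aug has 31 days: +25 → Sep 1, 1980 (115 left).
Sep has 30 days: +30 → Oct 1, 1980 (85 left).
Oct has 31 days: +31 → Nov 1, 1980 (54 left).
Nov has 30 days: +30 → Dec 1, 1980 (24 left).
+24 → Dec 25, 1980.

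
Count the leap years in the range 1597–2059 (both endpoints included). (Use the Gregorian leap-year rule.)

Multiples of 4 in [1597,2059]: 115.
Of those, multiples of 100: 5 (not leap unless ÷400).
Multiples of 400: 2.
Leap years = 115 − 5 + 2 = 112.

112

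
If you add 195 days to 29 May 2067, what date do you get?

May has 31 days: +3 → Jun 1, 2067 (192 left).
Jun has 30 days: +30 → Jul 1, 2067 (162 left).
Jul has 31 days: +31 → Aug 1, 2067 (131 left).
Aug has 31 days: +31 → Sep 1, 2067 (100 left).
Sep has 30 days: +30 → Oct 1, 2067 (70 left).
Oct has 31 days: +31 → Nov 1, 2067 (39 left).
Nov has 30 days: +30 → Dec 1, 2067 (9 left).
+9 → Dec 10, 2067.

December 10, 2067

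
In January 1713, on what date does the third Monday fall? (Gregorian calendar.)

January 16, 1713

January 1, 1713 is a Sunday.
The first Monday is therefore January 2 (1 days later).
The third Monday is 2 + 2×7 = January 16.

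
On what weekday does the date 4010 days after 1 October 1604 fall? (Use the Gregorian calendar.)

Oct 1, 1604 is a Friday.
4010 mod 7 = 6, so 4010 days after a Friday is Friday + 6 = Thursday.

Thursday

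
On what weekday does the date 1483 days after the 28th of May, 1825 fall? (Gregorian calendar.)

Friday

May 28, 1825 is a Saturday.
1483 mod 7 = 6, so 1483 days after a Saturday is Saturday + 6 = Friday.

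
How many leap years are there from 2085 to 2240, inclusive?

37

Multiples of 4 in [2085,2240]: 39.
Of those, multiples of 100: 2 (not leap unless ÷400).
Multiples of 400: 0.
Leap years = 39 − 2 + 0 = 37.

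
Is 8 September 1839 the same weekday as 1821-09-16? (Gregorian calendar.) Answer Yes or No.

Yes

From Sep 16, 1821 to Sep 8, 1839 is 6566 days.
6566 mod 7 = 0, so they are the same weekday.
(Sep 16, 1821 is a Sunday; Sep 8, 1839 is a Sunday.)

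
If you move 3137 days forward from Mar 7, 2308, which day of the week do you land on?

Sunday

First find the weekday of Mar 7, 2308. Doomsday rule: the anchor day for the 2300s is Wednesday. For year 08: 8÷12 = 0 r 8, and 8÷4 = 2, so 0+8+2 = 10.
Wednesday + 10 ≡ Saturday — that's 2308's doomsday.
In March the doomsday date is Mar 14.
Mar 7 is 7 days before Mar 14; 7 mod 7 = 0, so Saturday − 0 = Saturday.
3137 mod 7 = 1, so 3137 days after a Saturday is Saturday + 1 = Sunday.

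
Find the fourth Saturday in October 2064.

October 1, 2064 is a Wednesday.
The first Saturday is therefore October 4 (3 days later).
The fourth Saturday is 4 + 3×7 = October 25.

October 25, 2064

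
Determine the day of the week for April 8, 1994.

Friday

Doomsday rule: the anchor day for the 1900s is Wednesday. For year 94: 94÷12 = 7 r 10, and 10÷4 = 2, so 7+10+2 = 19.
Wednesday + 19 ≡ Monday — that's 1994's doomsday.
In April the doomsday date is Apr 4.
Apr 8 is 4 days after Apr 4; 4 mod 7 = 4, so Monday + 4 = Friday.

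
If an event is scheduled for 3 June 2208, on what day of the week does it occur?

Friday

Doomsday rule: the anchor day for the 2200s is Friday. For year 08: 8÷12 = 0 r 8, and 8÷4 = 2, so 0+8+2 = 10.
Friday + 10 ≡ Monday — that's 2208's doomsday.
In June the doomsday date is Jun 6.
Jun 3 is 3 days before Jun 6; 3 mod 7 = 3, so Monday − 3 = Friday.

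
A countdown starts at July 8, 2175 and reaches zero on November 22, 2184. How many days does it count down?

3425

Jul 8, 2175 → Jul 8, 2176: 366 days (Feb 29, 2176 is in that span).
Jul 8, 2176 → Jul 8, 2177: 365 days.
Jul 8, 2177 → Jul 8, 2178: 365 days.
Jul 8, 2178 → Jul 8, 2179: 365 days.
Jul 8, 2179 → Jul 8, 2180: 366 days (Feb 29, 2180 is in that span).
Jul 8, 2180 → Jul 8, 2181: 365 days.
Jul 8, 2181 → Jul 8, 2182: 365 days.
Jul 8, 2182 → Jul 8, 2183: 365 days.
Jul 8, 2183 → Jul 8, 2184: 366 days (Feb 29, 2184 is in that span).
Jul 8, 2184 → Aug 8, 2184: 31 days (July has 31).
Aug 8, 2184 → Sep 8, 2184: 31 days (August has 31).
Sep 8, 2184 → Oct 8, 2184: 30 days (September has 30).
Oct 8, 2184 → Nov 8, 2184: 31 days (October has 31).
Nov 8, 2184 → Nov 22, 2184: 14 days.
Total: 3425 days.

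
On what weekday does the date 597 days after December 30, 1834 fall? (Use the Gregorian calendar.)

First find the weekday of Dec 30, 1834. Doomsday rule: the anchor day for the 1800s is Friday. For year 34: 34÷12 = 2 r 10, and 10÷4 = 2, so 2+10+2 = 14.
Friday + 14 ≡ Friday — that's 1834's doomsday.
In December the doomsday date is Dec 12.
Dec 30 is 18 days after Dec 12; 18 mod 7 = 4, so Friday + 4 = Tuesday.
597 mod 7 = 2, so 597 days after a Tuesday is Tuesday + 2 = Thursday.

Thursday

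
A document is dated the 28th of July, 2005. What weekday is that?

Doomsday rule: the anchor day for the 2000s is Tuesday. For year 05: 5÷12 = 0 r 5, and 5÷4 = 1, so 0+5+1 = 6.
Tuesday + 6 ≡ Monday — that's 2005's doomsday.
In July the doomsday date is Jul 11.
Jul 28 is 17 days after Jul 11; 17 mod 7 = 3, so Monday + 3 = Thursday.

Thursday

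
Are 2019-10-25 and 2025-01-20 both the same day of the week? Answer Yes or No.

No

From Oct 25, 2019 to Jan 20, 2025 is 1914 days.
1914 mod 7 = 3, so they are different weekdays.
(Oct 25, 2019 is a Friday; Jan 20, 2025 is a Monday.)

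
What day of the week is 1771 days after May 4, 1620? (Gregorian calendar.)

May 4, 1620 is a Monday.
1771 mod 7 = 0, so 1771 days after a Monday is Monday + 0 = Monday.

Monday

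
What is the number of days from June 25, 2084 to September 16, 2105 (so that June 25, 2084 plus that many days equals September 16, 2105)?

Jun 25, 2084 → Jun 25, 2085: 365 days.
Jun 25, 2085 → Jun 25, 2086: 365 days.
Jun 25, 2086 → Jun 25, 2087: 365 days.
Jun 25, 2087 → Jun 25, 2088: 366 days (Feb 29, 2088 is in that span).
Jun 25, 2088 → Jun 25, 2089: 365 days.
Jun 25, 2089 → Jun 25, 2090: 365 days.
Jun 25, 2090 → Jun 25, 2091: 365 days.
Jun 25, 2091 → Jun 25, 2092: 366 days (Feb 29, 2092 is in that span).
Jun 25, 2092 → Jun 25, 2093: 365 days.
Jun 25, 2093 → Jun 25, 2094: 365 days.
Jun 25, 2094 → Jun 25, 2095: 365 days.
Jun 25, 2095 → Jun 25, 2096: 366 days (Feb 29, 2096 is in that span).
Jun 25, 2096 → Jun 25, 2097: 365 days.
Jun 25, 2097 → Jun 25, 2098: 365 days.
Jun 25, 2098 → Jun 25, 2099: 365 days.
Jun 25, 2099 → Jun 25, 2100: 365 days.
Jun 25, 2100 → Jun 25, 2101: 365 days.
Jun 25, 2101 → Jun 25, 2102: 365 days.
Jun 25, 2102 → Jun 25, 2103: 365 days.
Jun 25, 2103 → Jun 25, 2104: 366 days (Feb 29, 2104 is in that span).
Jun 25, 2104 → Jun 25, 2105: 365 days.
Jun 25, 2105 → Jul 25, 2105: 30 days (June has 30).
Jul 25, 2105 → Aug 25, 2105: 31 days (July has 31).
Aug 25, 2105 → Sep 16, 2105: 22 days.
Total: 7752 days.

7752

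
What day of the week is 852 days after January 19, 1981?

Jan 19, 1981 is a Monday.
852 mod 7 = 5, so 852 days after a Monday is Monday + 5 = Saturday.

Saturday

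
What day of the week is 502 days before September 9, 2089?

Sunday

Sep 9, 2089 is a Friday.
502 mod 7 = 5, so 502 days before a Friday is Friday − 5 = Sunday.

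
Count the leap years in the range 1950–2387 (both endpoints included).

Multiples of 4 in [1950,2387]: 109.
Of those, multiples of 100: 4 (not leap unless ÷400).
Multiples of 400: 1.
Leap years = 109 − 4 + 1 = 106.

106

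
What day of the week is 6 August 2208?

Doomsday rule: the anchor day for the 2200s is Friday. For year 08: 8÷12 = 0 r 8, and 8÷4 = 2, so 0+8+2 = 10.
Friday + 10 ≡ Monday — that's 2208's doomsday.
In August the doomsday date is Aug 8.
Aug 6 is 2 days before Aug 8; 2 mod 7 = 2, so Monday − 2 = Saturday.

Saturday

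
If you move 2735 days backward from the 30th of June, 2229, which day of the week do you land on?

Jun 30, 2229 is a Tuesday.
2735 mod 7 = 5, so 2735 days before a Tuesday is Tuesday − 5 = Thursday.

Thursday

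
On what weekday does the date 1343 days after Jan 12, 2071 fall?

Sunday

First find the weekday of Jan 12, 2071. Doomsday rule: the anchor day for the 2000s is Tuesday. For year 71: 71÷12 = 5 r 11, and 11÷4 = 2, so 5+11+2 = 18.
Tuesday + 18 ≡ Saturday — that's 2071's doomsday.
In January the doomsday date is Jan 3 (2071 is not a leap year).
Jan 12 is 9 days after Jan 3; 9 mod 7 = 2, so Saturday + 2 = Monday.
1343 mod 7 = 6, so 1343 days after a Monday is Monday + 6 = Sunday.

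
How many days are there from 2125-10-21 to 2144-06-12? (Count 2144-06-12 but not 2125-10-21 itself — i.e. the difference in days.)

6809

Oct 21, 2125 → Oct 21, 2126: 365 days.
Oct 21, 2126 → Oct 21, 2127: 365 days.
Oct 21, 2127 → Oct 21, 2128: 366 days (Feb 29, 2128 is in that span).
Oct 21, 2128 → Oct 21, 2129: 365 days.
Oct 21, 2129 → Oct 21, 2130: 365 days.
Oct 21, 2130 → Oct 21, 2131: 365 days.
Oct 21, 2131 → Oct 21, 2132: 366 days (Feb 29, 2132 is in that span).
Oct 21, 2132 → Oct 21, 2133: 365 days.
Oct 21, 2133 → Oct 21, 2134: 365 days.
Oct 21, 2134 → Oct 21, 2135: 365 days.
Oct 21, 2135 → Oct 21, 2136: 366 days (Feb 29, 2136 is in that span).
Oct 21, 2136 → Oct 21, 2137: 365 days.
Oct 21, 2137 → Oct 21, 2138: 365 days.
Oct 21, 2138 → Oct 21, 2139: 365 days.
Oct 21, 2139 → Oct 21, 2140: 366 days (Feb 29, 2140 is in that span).
Oct 21, 2140 → Oct 21, 2141: 365 days.
Oct 21, 2141 → Oct 21, 2142: 365 days.
Oct 21, 2142 → Oct 21, 2143: 365 days.
Oct 21, 2143 → Nov 21, 2143: 31 days (October has 31).
Nov 21, 2143 → Dec 21, 2143: 30 days (November has 30).
Dec 21, 2143 → Jan 21, 2144: 31 days (December has 31).
Jan 21, 2144 → Feb 21, 2144: 31 days (January has 31).
Feb 21, 2144 → Mar 21, 2144: 29 days (February has 29).
Mar 21, 2144 → Apr 21, 2144: 31 days (March has 31).
Apr 21, 2144 → May 21, 2144: 30 days (April has 30).
May 21, 2144 → Jun 12, 2144: 22 days.
Total: 6809 days.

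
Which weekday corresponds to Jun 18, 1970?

Doomsday rule: the anchor day for the 1900s is Wednesday. For year 70: 70÷12 = 5 r 10, and 10÷4 = 2, so 5+10+2 = 17.
Wednesday + 17 ≡ Saturday — that's 1970's doomsday.
In June the doomsday date is Jun 6.
Jun 18 is 12 days after Jun 6; 12 mod 7 = 5, so Saturday + 5 = Thursday.

Thursday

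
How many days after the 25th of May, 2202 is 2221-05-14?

6929

May 25, 2202 → May 25, 2203: 365 days.
May 25, 2203 → May 25, 2204: 366 days (Feb 29, 2204 is in that span).
May 25, 2204 → May 25, 2205: 365 days.
May 25, 2205 → May 25, 2206: 365 days.
May 25, 2206 → May 25, 2207: 365 days.
May 25, 2207 → May 25, 2208: 366 days (Feb 29, 2208 is in that span).
May 25, 2208 → May 25, 2209: 365 days.
May 25, 2209 → May 25, 2210: 365 days.
May 25, 2210 → May 25, 2211: 365 days.
May 25, 2211 → May 25, 2212: 366 days (Feb 29, 2212 is in that span).
May 25, 2212 → May 25, 2213: 365 days.
May 25, 2213 → May 25, 2214: 365 days.
May 25, 2214 → May 25, 2215: 365 days.
May 25, 2215 → May 25, 2216: 366 days (Feb 29, 2216 is in that span).
May 25, 2216 → May 25, 2217: 365 days.
May 25, 2217 → May 25, 2218: 365 days.
May 25, 2218 → May 25, 2219: 365 days.
May 25, 2219 → May 25, 2220: 366 days (Feb 29, 2220 is in that span).
May 25, 2220 → Jun 25, 2220: 31 days (May has 31).
Jun 25, 2220 → Jul 25, 2220: 30 days (June has 30).
Jul 25, 2220 → Aug 25, 2220: 31 days (July has 31).
Aug 25, 2220 → Sep 25, 2220: 31 days (August has 31).
Sep 25, 2220 → Oct 25, 2220: 30 days (September has 30).
Oct 25, 2220 → Nov 25, 2220: 31 days (October has 31).
Nov 25, 2220 → Dec 25, 2220: 30 days (November has 30).
Dec 25, 2220 → Jan 25, 2221: 31 days (December has 31).
Jan 25, 2221 → Feb 25, 2221: 31 days (January has 31).
Feb 25, 2221 → Mar 25, 2221: 28 days (February has 28).
Mar 25, 2221 → Apr 25, 2221: 31 days (March has 31).
Apr 25, 2221 → May 14, 2221: 19 days.
Total: 6929 days.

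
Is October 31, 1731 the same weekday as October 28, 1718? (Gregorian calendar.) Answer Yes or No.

From Oct 28, 1718 to Oct 31, 1731 is 4751 days.
4751 mod 7 = 5, so they are different weekdays.
(Oct 28, 1718 is a Friday; Oct 31, 1731 is a Wednesday.)

No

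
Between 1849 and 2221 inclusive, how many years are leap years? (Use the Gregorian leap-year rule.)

Multiples of 4 in [1849,2221]: 93.
Of those, multiples of 100: 4 (not leap unless ÷400).
Multiples of 400: 1.
Leap years = 93 − 4 + 1 = 90.

90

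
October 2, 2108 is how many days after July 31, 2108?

Jul 31, 2108 → Aug 31, 2108: 31 days (July has 31).
Aug 31, 2108 → Sep 30, 2108: 30 days (August has 31).
Sep 30, 2108 → Oct 2, 2108: 2 days.
Total: 63 days.

63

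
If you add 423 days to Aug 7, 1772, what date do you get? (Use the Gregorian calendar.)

October 4, 1773

+365 (one year) → Aug 7, 1773 (58 left).
Aug has 31 days: +25 → Sep 1, 1773 (33 left).
Sep has 30 days: +30 → Oct 1, 1773 (3 left).
+3 → Oct 4, 1773.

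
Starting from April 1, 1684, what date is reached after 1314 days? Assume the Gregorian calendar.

November 6, 1687

+365 (one year) → Apr 1, 1685 (949 left).
+365 (one year) → Apr 1, 1686 (584 left).
+365 (one year) → Apr 1, 1687 (219 left).
Apr has 30 days: +30 → May 1, 1687 (189 left).
May has 31 days: +31 → Jun 1, 1687 (158 left).
Jun has 30 days: +30 → Jul 1, 1687 (128 left).
Jul has 31 days: +31 → Aug 1, 1687 (97 left).
Aug has 31 days: +31 → Sep 1, 1687 (66 left).
Sep has 30 days: +30 → Oct 1, 1687 (36 left).
Oct has 31 days: +31 → Nov 1, 1687 (5 left).
+5 → Nov 6, 1687.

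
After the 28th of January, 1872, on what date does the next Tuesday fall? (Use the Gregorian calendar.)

January 30, 1872

Jan 28, 1872 is a Sunday.
From Sunday to the next Tuesday is 2 days.
Jan 28, 1872 + 2 = Jan 30, 1872.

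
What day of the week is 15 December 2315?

Wednesday

Doomsday rule: the anchor day for the 2300s is Wednesday. For year 15: 15÷12 = 1 r 3, and 3÷4 = 0, so 1+3+0 = 4.
Wednesday + 4 ≡ Sunday — that's 2315's doomsday.
In December the doomsday date is Dec 12.
Dec 15 is 3 days after Dec 12; 3 mod 7 = 3, so Sunday + 3 = Wednesday.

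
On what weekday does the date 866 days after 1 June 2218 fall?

First find the weekday of Jun 1, 2218. Doomsday rule: the anchor day for the 2200s is Friday. For year 18: 18÷12 = 1 r 6, and 6÷4 = 1, so 1+6+1 = 8.
Friday + 8 ≡ Saturday — that's 2218's doomsday.
In June the doomsday date is Jun 6.
Jun 1 is 5 days before Jun 6; 5 mod 7 = 5, so Saturday − 5 = Monday.
866 mod 7 = 5, so 866 days after a Monday is Monday + 5 = Saturday.

Saturday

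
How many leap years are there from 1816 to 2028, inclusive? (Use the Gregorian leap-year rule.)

53

Multiples of 4 in [1816,2028]: 54.
Of those, multiples of 100: 2 (not leap unless ÷400).
Multiples of 400: 1.
Leap years = 54 − 2 + 1 = 53.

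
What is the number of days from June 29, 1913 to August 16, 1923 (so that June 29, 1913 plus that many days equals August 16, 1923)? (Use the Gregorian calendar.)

3700

Jun 29, 1913 → Jun 29, 1914: 365 days.
Jun 29, 1914 → Jun 29, 1915: 365 days.
Jun 29, 1915 → Jun 29, 1916: 366 days (Feb 29, 1916 is in that span).
Jun 29, 1916 → Jun 29, 1917: 365 days.
Jun 29, 1917 → Jun 29, 1918: 365 days.
Jun 29, 1918 → Jun 29, 1919: 365 days.
Jun 29, 1919 → Jun 29, 1920: 366 days (Feb 29, 1920 is in that span).
Jun 29, 1920 → Jun 29, 1921: 365 days.
Jun 29, 1921 → Jun 29, 1922: 365 days.
Jun 29, 1922 → Jun 29, 1923: 365 days.
Jun 29, 1923 → Jul 29, 1923: 30 days (June has 30).
Jul 29, 1923 → Aug 16, 1923: 18 days.
Total: 3700 days.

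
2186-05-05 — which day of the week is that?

Doomsday rule: the anchor day for the 2100s is Sunday. For year 86: 86÷12 = 7 r 2, and 2÷4 = 0, so 7+2+0 = 9.
Sunday + 9 ≡ Tuesday — that's 2186's doomsday.
In May the doomsday date is May 9.
May 5 is 4 days before May 9; 4 mod 7 = 4, so Tuesday − 4 = Friday.

Friday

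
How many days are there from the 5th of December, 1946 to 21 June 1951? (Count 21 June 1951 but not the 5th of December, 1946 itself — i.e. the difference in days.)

1659

Dec 5, 1946 → Dec 5, 1947: 365 days.
Dec 5, 1947 → Dec 5, 1948: 366 days (Feb 29, 1948 is in that span).
Dec 5, 1948 → Dec 5, 1949: 365 days.
Dec 5, 1949 → Dec 5, 1950: 365 days.
Dec 5, 1950 → Jan 5, 1951: 31 days (December has 31).
Jan 5, 1951 → Feb 5, 1951: 31 days (January has 31).
Feb 5, 1951 → Mar 5, 1951: 28 days (February has 28).
Mar 5, 1951 → Apr 5, 1951: 31 days (March has 31).
Apr 5, 1951 → May 5, 1951: 30 days (April has 30).
May 5, 1951 → Jun 5, 1951: 31 days (May has 31).
Jun 5, 1951 → Jun 21, 1951: 16 days.
Total: 1659 days.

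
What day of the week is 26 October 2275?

Doomsday rule: the anchor day for the 2200s is Friday. For year 75: 75÷12 = 6 r 3, and 3÷4 = 0, so 6+3+0 = 9.
Friday + 9 ≡ Sunday — that's 2275's doomsday.
In October the doomsday date is Oct 10.
Oct 26 is 16 days after Oct 10; 16 mod 7 = 2, so Sunday + 2 = Tuesday.

Tuesday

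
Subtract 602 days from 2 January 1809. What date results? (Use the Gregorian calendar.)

−366 (one year; includes Feb 29, 1808) → Jan 2, 1808 (236 left).
−2 → Dec 31, 1807 (end of Dec, 31 days; 234 left).
−31 → Nov 30, 1807 (end of Nov, 30 days; 203 left).
−30 → Oct 31, 1807 (end of Oct, 31 days; 173 left).
−31 → Sep 30, 1807 (end of Sep, 30 days; 142 left).
−30 → Aug 31, 1807 (end of Aug, 31 days; 112 left).
−31 → Jul 31, 1807 (end of Jul, 31 days; 81 left).
−31 → Jun 30, 1807 (end of Jun, 30 days; 50 left).
−30 → May 31, 1807 (end of May, 31 days; 20 left).
−20 → May 11, 1807.

May 11, 1807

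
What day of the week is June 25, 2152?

Doomsday rule: the anchor day for the 2100s is Sunday. For year 52: 52÷12 = 4 r 4, and 4÷4 = 1, so 4+4+1 = 9.
Sunday + 9 ≡ Tuesday — that's 2152's doomsday.
In June the doomsday date is Jun 6.
Jun 25 is 19 days after Jun 6; 19 mod 7 = 5, so Tuesday + 5 = Sunday.

Sunday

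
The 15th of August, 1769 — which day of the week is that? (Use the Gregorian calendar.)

Tuesday

Doomsday rule: the anchor day for the 1700s is Sunday. For year 69: 69÷12 = 5 r 9, and 9÷4 = 2, so 5+9+2 = 16.
Sunday + 16 ≡ Tuesday — that's 1769's doomsday.
In August the doomsday date is Aug 8.
Aug 15 is 7 days after Aug 8; 7 mod 7 = 0, so Tuesday + 0 = Tuesday.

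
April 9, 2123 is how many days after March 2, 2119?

1499

Mar 2, 2119 → Mar 2, 2120: 366 days (Feb 29, 2120 is in that span).
Mar 2, 2120 → Mar 2, 2121: 365 days.
Mar 2, 2121 → Mar 2, 2122: 365 days.
Mar 2, 2122 → Mar 2, 2123: 365 days.
Mar 2, 2123 → Apr 2, 2123: 31 days (March has 31).
Apr 2, 2123 → Apr 9, 2123: 7 days.
Total: 1499 days.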